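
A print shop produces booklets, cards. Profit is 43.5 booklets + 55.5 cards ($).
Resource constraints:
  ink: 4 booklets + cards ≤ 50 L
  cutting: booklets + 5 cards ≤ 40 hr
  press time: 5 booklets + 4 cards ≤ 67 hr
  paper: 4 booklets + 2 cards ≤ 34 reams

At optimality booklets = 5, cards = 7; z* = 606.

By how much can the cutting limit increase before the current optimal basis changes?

42

Binding constraints: cutting, paper. The basis is B = [[1,5],[4,2]] with det -18.
Per unit increase in cutting, x* moves by d = (-0.1111, 0.2222).
The basis stays optimal until press time becomes binding; allowable increase = 42 hr.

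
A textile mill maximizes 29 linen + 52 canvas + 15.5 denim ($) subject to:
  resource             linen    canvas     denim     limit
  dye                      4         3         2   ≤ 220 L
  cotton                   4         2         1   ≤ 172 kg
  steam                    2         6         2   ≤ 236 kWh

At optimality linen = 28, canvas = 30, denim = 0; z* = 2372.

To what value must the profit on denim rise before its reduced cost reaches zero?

18.5

At the optimum: dye uses 202 of 220 (slack = 18); cotton uses 172 of 172 (binding); steam uses 236 of 236 (binding).
Since dye is not tight, its dual is 0.
Dual feasibility on the basic columns requires 4·y_cotton + 2·y_steam = 29, 2·y_cotton + 6·y_steam = 52.
This yields shadow prices y_cotton = 3.5, y_steam = 7.5.
denim enters the basis when its profit ≥ yᵀa₃ = 3.5·1 + 7.5·2 = 18.5.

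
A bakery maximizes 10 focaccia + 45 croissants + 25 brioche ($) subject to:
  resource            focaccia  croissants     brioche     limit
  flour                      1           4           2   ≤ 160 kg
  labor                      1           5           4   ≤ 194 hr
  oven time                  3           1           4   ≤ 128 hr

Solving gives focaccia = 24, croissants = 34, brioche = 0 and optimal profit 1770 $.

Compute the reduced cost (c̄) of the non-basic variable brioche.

At the optimum: flour uses 160 of 160 (binding); labor uses 194 of 194 (binding); oven time uses 106 of 128 (slack = 22).
Slack constraints have shadow price 0 (complementary slackness).
The binding rows give the dual system: 1·y_flour + 1·y_labor = 10 and 4·y_flour + 5·y_labor = 45.
→ y_flour = 5 and y_labor = 5.
Reduced cost of brioche: c₃ − yᵀa₃ = 25 − (5·2 + 5·4) = 25 − 30 = -5.

-5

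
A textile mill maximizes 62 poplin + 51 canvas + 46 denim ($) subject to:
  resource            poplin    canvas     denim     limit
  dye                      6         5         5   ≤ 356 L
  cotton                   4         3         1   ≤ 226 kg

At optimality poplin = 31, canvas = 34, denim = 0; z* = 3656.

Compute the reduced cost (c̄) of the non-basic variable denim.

Check each constraint at x*: dye 356/356 (tight); cotton 226/226 (tight).
Dual feasibility on the basic columns requires 6·y_dye + 4·y_cotton = 62, 5·y_dye + 3·y_cotton = 51.
Solving: y_dye = 9, y_cotton = 2.
Reduced cost of denim: c₃ − yᵀa₃ = 46 − (9·5 + 2·1) = 46 − 47 = -1.

-1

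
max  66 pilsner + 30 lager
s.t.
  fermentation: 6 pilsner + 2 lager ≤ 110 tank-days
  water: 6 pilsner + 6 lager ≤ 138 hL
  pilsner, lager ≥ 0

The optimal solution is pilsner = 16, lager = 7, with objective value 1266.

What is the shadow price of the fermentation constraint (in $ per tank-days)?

9

At the optimum: fermentation uses 110 of 110 (binding); water uses 138 of 138 (binding).
Dual feasibility on the basic columns requires 6·y_fermentation + 6·y_water = 66, 2·y_fermentation + 6·y_water = 30.
This yields shadow prices y_fermentation = 9, y_water = 2.
Shadow price of fermentation = 9.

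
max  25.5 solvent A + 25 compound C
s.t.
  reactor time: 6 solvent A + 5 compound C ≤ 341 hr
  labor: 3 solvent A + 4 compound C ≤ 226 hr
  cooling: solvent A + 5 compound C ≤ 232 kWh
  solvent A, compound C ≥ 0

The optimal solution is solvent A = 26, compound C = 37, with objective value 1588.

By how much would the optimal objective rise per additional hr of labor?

At the optimum: reactor time uses 341 of 341 (binding); labor uses 226 of 226 (binding); cooling uses 211 of 232 (slack = 21).
By complementary slackness, y = 0 for the non-binding constraint.
Dual feasibility on the basic columns requires 6·y_reactor time + 3·y_labor = 25.5, 5·y_reactor time + 4·y_labor = 25.
→ y_reactor time = 3 and y_labor = 2.5.
Shadow price of labor = 2.5.

2.5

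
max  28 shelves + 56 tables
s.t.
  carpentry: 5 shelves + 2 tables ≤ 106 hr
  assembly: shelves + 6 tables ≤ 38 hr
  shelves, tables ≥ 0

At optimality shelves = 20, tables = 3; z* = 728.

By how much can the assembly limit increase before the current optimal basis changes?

280

Binding constraints: carpentry, assembly. The basis is B = [[5,2],[1,6]] with det 28.
Per unit increase in assembly, x* moves by d = (-0.0714, 0.1786).
The basis stays optimal until shelves reaches 0; allowable increase = 280 hr.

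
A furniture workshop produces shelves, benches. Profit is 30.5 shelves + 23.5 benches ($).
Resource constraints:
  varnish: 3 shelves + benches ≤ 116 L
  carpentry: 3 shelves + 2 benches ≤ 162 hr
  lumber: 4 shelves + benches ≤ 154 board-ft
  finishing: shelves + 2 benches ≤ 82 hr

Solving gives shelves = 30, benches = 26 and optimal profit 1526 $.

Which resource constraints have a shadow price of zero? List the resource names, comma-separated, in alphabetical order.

varnish: 116/116 (binding)
carpentry: 142/162 (slack 20)
lumber: 146/154 (slack 8)
finishing: 82/82 (binding)
By complementary slackness, a constraint with positive slack has shadow price 0 → carpentry, lumber.

carpentry, lumber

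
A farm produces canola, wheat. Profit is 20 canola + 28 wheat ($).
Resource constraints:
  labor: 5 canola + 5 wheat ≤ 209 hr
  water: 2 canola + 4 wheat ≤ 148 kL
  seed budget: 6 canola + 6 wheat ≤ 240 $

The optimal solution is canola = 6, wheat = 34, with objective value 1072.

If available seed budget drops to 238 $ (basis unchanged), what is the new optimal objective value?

Binding: water and seed budget. Non-binding: labor (9 unused).
Since labor is not tight, its dual is 0.
The binding rows give the dual system: 2·y_water + 6·y_seed budget = 20 and 4·y_water + 6·y_seed budget = 28.
This yields shadow prices y_water = 4, y_seed budget = 2.
Δz = y_seed budget·Δb = 2 × (-2) = -4, so new z* = 1072 − 4 = 1068.

1068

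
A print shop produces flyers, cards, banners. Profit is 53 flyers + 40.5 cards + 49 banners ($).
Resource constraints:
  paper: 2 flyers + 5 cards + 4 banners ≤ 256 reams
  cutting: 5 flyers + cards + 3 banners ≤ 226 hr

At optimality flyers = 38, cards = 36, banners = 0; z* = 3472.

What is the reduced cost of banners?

-1

At the optimum: paper uses 256 of 256 (binding); cutting uses 226 of 226 (binding).
Dual feasibility on the basic columns requires 2·y_paper + 5·y_cutting = 53, 5·y_paper + 1·y_cutting = 40.5.
→ y_paper = 6.5 and y_cutting = 8.
Reduced cost of banners: c₃ − yᵀa₃ = 49 − (6.5·4 + 8·3) = 49 − 50 = -1.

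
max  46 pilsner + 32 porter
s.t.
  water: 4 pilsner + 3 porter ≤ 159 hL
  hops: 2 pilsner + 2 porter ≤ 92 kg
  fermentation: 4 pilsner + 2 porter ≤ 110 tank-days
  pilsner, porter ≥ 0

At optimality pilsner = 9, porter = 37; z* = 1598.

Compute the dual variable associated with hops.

Binding: hops and fermentation. Non-binding: water (12 unused).
By complementary slackness, y = 0 for the non-binding constraint.
The binding rows give the dual system: 2·y_hops + 4·y_fermentation = 46 and 2·y_hops + 2·y_fermentation = 32.
→ y_hops = 9 and y_fermentation = 7.
Shadow price of hops = 9.

9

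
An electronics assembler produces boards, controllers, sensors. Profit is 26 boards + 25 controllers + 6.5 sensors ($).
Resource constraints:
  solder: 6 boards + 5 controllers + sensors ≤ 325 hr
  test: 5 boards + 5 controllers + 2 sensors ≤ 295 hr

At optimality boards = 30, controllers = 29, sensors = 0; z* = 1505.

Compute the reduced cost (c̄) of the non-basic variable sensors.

-2.5

Check each constraint at x*: solder 325/325 (tight); test 295/295 (tight).
From A_Bᵀ y = c: 6·y_solder + 5·y_test = 26; 5·y_solder + 5·y_test = 25.
This yields shadow prices y_solder = 1, y_test = 4.
Reduced cost of sensors: c₃ − yᵀa₃ = 6.5 − (1·1 + 4·2) = 6.5 − 9 = -2.5.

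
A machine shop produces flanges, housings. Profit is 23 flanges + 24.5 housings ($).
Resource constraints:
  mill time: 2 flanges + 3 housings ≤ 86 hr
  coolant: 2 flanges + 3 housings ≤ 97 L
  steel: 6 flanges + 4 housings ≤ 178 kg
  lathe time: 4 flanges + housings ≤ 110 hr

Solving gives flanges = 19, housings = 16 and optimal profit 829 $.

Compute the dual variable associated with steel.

Binding: mill time and steel. Non-binding: coolant (11 unused), lathe time (18 unused).
By complementary slackness, y = 0 for the non-binding constraints.
From A_Bᵀ y = c: 2·y_mill time + 6·y_steel = 23; 3·y_mill time + 4·y_steel = 24.5.
This yields shadow prices y_mill time = 5.5, y_steel = 2.
Shadow price of steel = 2.

2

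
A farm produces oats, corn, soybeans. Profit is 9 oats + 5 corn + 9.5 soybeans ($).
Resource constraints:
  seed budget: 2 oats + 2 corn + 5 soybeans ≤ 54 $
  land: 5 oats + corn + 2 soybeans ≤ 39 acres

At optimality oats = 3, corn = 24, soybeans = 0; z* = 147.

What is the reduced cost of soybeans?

-2.5

Check each constraint at x*: seed budget 54/54 (tight); land 39/39 (tight).
From A_Bᵀ y = c: 2·y_seed budget + 5·y_land = 9; 2·y_seed budget + 1·y_land = 5.
This yields shadow prices y_seed budget = 2, y_land = 1.
Reduced cost of soybeans: c₃ − yᵀa₃ = 9.5 − (2·5 + 1·2) = 9.5 − 12 = -2.5.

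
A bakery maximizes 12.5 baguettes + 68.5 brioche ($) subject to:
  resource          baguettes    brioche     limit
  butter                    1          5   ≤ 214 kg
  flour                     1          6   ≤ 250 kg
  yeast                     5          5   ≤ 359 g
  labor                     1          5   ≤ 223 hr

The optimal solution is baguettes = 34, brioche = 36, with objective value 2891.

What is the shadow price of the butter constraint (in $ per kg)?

6.5

At the optimum: butter uses 214 of 214 (binding); flour uses 250 of 250 (binding); yeast uses 350 of 359 (slack = 9); labor uses 214 of 223 (slack = 9).
By complementary slackness, y = 0 for the non-binding constraints.
The binding rows give the dual system: 1·y_butter + 1·y_flour = 12.5 and 5·y_butter + 6·y_flour = 68.5.
This yields shadow prices y_butter = 6.5, y_flour = 6.
Shadow price of butter = 6.5.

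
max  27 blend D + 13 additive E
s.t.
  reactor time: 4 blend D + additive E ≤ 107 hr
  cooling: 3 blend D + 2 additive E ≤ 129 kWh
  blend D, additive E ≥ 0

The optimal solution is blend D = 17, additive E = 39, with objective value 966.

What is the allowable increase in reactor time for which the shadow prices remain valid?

65

Binding constraints: reactor time, cooling. The basis is B = [[4,1],[3,2]] with det 5.
Per unit increase in reactor time, x* moves by d = (0.4, -0.6).
The basis stays optimal until additive E reaches 0; allowable increase = 65 hr.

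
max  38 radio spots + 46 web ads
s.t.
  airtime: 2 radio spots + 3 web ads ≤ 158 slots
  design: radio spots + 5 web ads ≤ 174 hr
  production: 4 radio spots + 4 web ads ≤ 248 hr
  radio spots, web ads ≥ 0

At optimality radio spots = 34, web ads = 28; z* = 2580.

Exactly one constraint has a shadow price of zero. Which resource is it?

airtime

airtime: 152/158 (slack 6)
design: 174/174 (binding)
production: 248/248 (binding)
By complementary slackness, a constraint with positive slack has shadow price 0 → airtime.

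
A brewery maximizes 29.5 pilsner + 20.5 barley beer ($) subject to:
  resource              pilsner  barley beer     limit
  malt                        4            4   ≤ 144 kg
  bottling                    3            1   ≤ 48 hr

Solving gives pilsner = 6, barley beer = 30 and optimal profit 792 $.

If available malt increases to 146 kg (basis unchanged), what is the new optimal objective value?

800

Check each constraint at x*: malt 144/144 (tight); bottling 48/48 (tight).
Dual feasibility on the basic columns requires 4·y_malt + 3·y_bottling = 29.5, 4·y_malt + 1·y_bottling = 20.5.
This yields shadow prices y_malt = 4, y_bottling = 4.5.
Δz = y_malt·Δb = 4 × (2) = 8, so new z* = 792 + 8 = 800.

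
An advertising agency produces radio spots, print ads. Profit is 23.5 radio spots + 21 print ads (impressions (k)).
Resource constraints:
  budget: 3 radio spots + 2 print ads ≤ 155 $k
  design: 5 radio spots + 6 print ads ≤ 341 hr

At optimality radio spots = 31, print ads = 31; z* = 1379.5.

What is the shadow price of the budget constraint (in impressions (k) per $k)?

4.5

Both budget and design are binding at x*.
The binding rows give the dual system: 3·y_budget + 5·y_design = 23.5 and 2·y_budget + 6·y_design = 21.
→ y_budget = 4.5 and y_design = 2.
Shadow price of budget = 4.5.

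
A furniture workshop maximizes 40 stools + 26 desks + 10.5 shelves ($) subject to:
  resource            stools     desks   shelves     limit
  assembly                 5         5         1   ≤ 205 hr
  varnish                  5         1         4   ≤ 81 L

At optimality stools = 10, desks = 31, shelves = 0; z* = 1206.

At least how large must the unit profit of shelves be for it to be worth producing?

Both assembly and varnish are binding at x*.
From A_Bᵀ y = c: 5·y_assembly + 5·y_varnish = 40; 5·y_assembly + 1·y_varnish = 26.
Solving: y_assembly = 4.5, y_varnish = 3.5.
shelves enters the basis when its profit ≥ yᵀa₃ = 4.5·1 + 3.5·4 = 18.5.

18.5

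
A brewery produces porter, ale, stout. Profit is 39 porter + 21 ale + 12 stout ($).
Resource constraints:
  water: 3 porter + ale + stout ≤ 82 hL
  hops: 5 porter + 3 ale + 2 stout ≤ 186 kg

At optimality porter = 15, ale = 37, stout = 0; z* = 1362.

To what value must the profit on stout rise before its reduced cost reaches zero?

Both water and hops are binding at x*.
The binding rows give the dual system: 3·y_water + 5·y_hops = 39 and 1·y_water + 3·y_hops = 21.
Solving: y_water = 3, y_hops = 6.
stout enters the basis when its profit ≥ yᵀa₃ = 3·1 + 6·2 = 15.

15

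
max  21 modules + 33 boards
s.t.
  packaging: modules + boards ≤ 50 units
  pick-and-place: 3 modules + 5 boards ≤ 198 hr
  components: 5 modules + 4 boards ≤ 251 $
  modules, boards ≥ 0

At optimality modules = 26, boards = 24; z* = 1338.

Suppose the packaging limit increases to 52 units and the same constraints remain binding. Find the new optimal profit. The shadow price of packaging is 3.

Δb = 2, so new z* = 1338 + (3)·(2) = 1338 + 6 = 1344.

1344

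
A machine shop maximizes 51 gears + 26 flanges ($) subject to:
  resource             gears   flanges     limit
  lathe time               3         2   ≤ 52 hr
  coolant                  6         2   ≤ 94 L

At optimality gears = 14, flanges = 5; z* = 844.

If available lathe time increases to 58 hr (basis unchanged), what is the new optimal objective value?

Check each constraint at x*: lathe time 52/52 (tight); coolant 94/94 (tight).
The binding rows give the dual system: 3·y_lathe time + 6·y_coolant = 51 and 2·y_lathe time + 2·y_coolant = 26.
This yields shadow prices y_lathe time = 9, y_coolant = 4.
Δz = y_lathe time·Δb = 9 × (6) = 54, so new z* = 844 + 54 = 898.

898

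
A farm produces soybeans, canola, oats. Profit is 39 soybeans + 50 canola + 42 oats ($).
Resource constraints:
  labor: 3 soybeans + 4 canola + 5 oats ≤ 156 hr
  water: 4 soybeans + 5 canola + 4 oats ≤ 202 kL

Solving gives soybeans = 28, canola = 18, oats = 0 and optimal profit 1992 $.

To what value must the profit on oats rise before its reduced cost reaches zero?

Both labor and water are binding at x*.
Dual feasibility on the basic columns requires 3·y_labor + 4·y_water = 39, 4·y_labor + 5·y_water = 50.
Solving: y_labor = 5, y_water = 6.
oats enters the basis when its profit ≥ yᵀa₃ = 5·5 + 6·4 = 49.

49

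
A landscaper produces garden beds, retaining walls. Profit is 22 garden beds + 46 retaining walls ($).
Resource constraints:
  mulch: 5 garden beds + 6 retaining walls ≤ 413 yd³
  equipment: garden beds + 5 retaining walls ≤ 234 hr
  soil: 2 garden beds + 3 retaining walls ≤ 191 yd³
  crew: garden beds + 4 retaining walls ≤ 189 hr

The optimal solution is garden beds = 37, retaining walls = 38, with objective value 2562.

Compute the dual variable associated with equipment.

0

Binding: mulch and crew. Non-binding: equipment (7 unused), soil (3 unused).
By complementary slackness, y = 0 for the non-binding constraints.
Dual feasibility on the basic columns requires 5·y_mulch + 1·y_crew = 22, 6·y_mulch + 4·y_crew = 46.
This yields shadow prices y_mulch = 3, y_crew = 7.
Shadow price of equipment = 0.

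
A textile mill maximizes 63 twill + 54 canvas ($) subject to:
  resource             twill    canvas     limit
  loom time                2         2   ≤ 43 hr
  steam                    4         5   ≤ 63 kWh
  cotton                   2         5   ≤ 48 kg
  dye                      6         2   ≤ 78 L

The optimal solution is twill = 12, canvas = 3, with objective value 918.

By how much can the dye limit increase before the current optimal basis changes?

16.5

Binding constraints: steam, dye. The basis is B = [[4,5],[6,2]] with det -22.
Per unit increase in dye, x* moves by d = (0.2273, -0.1818).
The basis stays optimal until canvas reaches 0; allowable increase = 16.5 L.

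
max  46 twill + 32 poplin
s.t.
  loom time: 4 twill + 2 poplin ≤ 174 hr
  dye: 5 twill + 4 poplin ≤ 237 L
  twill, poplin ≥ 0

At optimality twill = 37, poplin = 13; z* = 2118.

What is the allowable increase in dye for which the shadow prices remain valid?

111

Binding constraints: loom time, dye. The basis is B = [[4,2],[5,4]] with det 6.
Per unit increase in dye, x* moves by d = (-0.3333, 0.6667).
The basis stays optimal until twill reaches 0; allowable increase = 111 L.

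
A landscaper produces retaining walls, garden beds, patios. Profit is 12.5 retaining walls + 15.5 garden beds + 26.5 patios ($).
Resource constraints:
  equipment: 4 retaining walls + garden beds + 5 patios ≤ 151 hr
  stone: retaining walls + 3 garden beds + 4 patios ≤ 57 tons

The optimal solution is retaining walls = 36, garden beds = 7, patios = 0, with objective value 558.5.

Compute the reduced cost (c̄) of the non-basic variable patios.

At the optimum: equipment uses 151 of 151 (binding); stone uses 57 of 57 (binding).
The binding rows give the dual system: 4·y_equipment + 1·y_stone = 12.5 and 1·y_equipment + 3·y_stone = 15.5.
This yields shadow prices y_equipment = 2, y_stone = 4.5.
Reduced cost of patios: c₃ − yᵀa₃ = 26.5 − (2·5 + 4.5·4) = 26.5 − 28 = -1.5.

-1.5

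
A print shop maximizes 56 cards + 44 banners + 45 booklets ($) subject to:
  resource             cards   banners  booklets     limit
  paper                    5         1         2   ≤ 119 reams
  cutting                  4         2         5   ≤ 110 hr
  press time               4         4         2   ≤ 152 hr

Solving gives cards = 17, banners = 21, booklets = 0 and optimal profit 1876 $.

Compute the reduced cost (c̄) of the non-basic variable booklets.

-1

At the optimum: paper uses 106 of 119 (slack = 13); cutting uses 110 of 110 (binding); press time uses 152 of 152 (binding).
By complementary slackness, y = 0 for the non-binding constraint.
Dual feasibility on the basic columns requires 4·y_cutting + 4·y_press time = 56, 2·y_cutting + 4·y_press time = 44.
This yields shadow prices y_cutting = 6, y_press time = 8.
Reduced cost of booklets: c₃ − yᵀa₃ = 45 − (6·5 + 8·2) = 45 − 46 = -1.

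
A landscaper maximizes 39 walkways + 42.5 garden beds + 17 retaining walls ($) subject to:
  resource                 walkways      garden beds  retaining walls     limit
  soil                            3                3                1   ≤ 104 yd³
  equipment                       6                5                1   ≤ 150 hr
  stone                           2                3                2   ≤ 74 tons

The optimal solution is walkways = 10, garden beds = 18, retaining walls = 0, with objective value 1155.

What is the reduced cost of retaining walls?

-2

Binding: equipment and stone. Non-binding: soil (20 unused).
By complementary slackness, y = 0 for the non-binding constraint.
From A_Bᵀ y = c: 6·y_equipment + 2·y_stone = 39; 5·y_equipment + 3·y_stone = 42.5.
This yields shadow prices y_equipment = 4, y_stone = 7.5.
Reduced cost of retaining walls: c₃ − yᵀa₃ = 17 − (4·1 + 7.5·2) = 17 − 19 = -2.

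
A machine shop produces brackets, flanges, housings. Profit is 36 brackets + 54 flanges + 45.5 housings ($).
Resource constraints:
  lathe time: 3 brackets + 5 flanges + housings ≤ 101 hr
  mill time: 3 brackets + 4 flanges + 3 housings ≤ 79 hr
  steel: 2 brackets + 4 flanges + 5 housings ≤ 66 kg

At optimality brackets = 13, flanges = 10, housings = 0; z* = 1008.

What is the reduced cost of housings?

-4

Check each constraint at x*: lathe time 89/101 (slack 12); mill time 79/79 (tight); steel 66/66 (tight).
Since lathe time is not tight, its dual is 0.
The binding rows give the dual system: 3·y_mill time + 2·y_steel = 36 and 4·y_mill time + 4·y_steel = 54.
This yields shadow prices y_mill time = 9, y_steel = 4.5.
Reduced cost of housings: c₃ − yᵀa₃ = 45.5 − (9·3 + 4.5·5) = 45.5 − 49.5 = -4.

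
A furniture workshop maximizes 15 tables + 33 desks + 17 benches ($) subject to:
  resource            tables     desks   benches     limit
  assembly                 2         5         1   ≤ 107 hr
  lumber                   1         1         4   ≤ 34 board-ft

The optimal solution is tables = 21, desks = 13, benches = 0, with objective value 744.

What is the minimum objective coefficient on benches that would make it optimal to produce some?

18

At the optimum: assembly uses 107 of 107 (binding); lumber uses 34 of 34 (binding).
Dual feasibility on the basic columns requires 2·y_assembly + 1·y_lumber = 15, 5·y_assembly + 1·y_lumber = 33.
This yields shadow prices y_assembly = 6, y_lumber = 3.
benches enters the basis when its profit ≥ yᵀa₃ = 6·1 + 3·4 = 18.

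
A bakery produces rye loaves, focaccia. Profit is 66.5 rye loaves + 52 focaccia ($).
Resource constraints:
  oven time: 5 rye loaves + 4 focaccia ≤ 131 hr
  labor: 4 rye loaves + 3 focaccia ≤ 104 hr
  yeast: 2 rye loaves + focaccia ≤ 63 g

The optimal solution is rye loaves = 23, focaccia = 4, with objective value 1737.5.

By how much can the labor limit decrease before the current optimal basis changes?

Binding constraints: oven time, labor. The basis is B = [[5,4],[4,3]] with det -1.
Per unit decrease in labor, x* moves by d = (-4, 5).
The basis stays optimal until rye loaves reaches 0; allowable decrease = 5.75 hr.

5.75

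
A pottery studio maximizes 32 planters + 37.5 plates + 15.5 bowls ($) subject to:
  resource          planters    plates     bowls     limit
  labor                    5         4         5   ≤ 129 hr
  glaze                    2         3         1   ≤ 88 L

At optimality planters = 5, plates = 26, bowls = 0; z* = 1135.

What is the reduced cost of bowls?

Both labor and glaze are binding at x*.
From A_Bᵀ y = c: 5·y_labor + 2·y_glaze = 32; 4·y_labor + 3·y_glaze = 37.5.
This yields shadow prices y_labor = 3, y_glaze = 8.5.
Reduced cost of bowls: c₃ − yᵀa₃ = 15.5 − (3·5 + 8.5·1) = 15.5 − 23.5 = -8.

-8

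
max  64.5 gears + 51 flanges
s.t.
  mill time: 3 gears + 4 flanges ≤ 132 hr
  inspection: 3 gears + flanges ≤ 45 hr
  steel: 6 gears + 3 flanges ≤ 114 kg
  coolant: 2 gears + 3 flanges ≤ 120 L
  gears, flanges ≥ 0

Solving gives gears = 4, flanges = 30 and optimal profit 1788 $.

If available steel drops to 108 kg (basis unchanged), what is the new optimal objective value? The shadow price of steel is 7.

Δb = -6, so new z* = 1788 + (7)·(-6) = 1788 − 42 = 1746.

1746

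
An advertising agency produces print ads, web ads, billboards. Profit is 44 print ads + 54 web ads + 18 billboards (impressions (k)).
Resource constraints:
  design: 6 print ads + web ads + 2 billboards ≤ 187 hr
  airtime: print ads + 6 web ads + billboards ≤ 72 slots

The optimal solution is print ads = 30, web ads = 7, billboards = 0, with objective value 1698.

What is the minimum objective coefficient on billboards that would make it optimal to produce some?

20

Check each constraint at x*: design 187/187 (tight); airtime 72/72 (tight).
The binding rows give the dual system: 6·y_design + 1·y_airtime = 44 and 1·y_design + 6·y_airtime = 54.
This yields shadow prices y_design = 6, y_airtime = 8.
billboards enters the basis when its profit ≥ yᵀa₃ = 6·2 + 8·1 = 20.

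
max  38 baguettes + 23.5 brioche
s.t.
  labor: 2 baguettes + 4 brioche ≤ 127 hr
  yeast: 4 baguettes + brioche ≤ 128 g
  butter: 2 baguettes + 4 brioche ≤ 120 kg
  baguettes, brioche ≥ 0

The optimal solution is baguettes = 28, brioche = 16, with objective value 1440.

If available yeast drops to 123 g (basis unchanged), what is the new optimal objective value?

1402.5

At the optimum: labor uses 120 of 127 (slack = 7); yeast uses 128 of 128 (binding); butter uses 120 of 120 (binding).
Since labor is not tight, its dual is 0.
Dual feasibility on the basic columns requires 4·y_yeast + 2·y_butter = 38, 1·y_yeast + 4·y_butter = 23.5.
→ y_yeast = 7.5 and y_butter = 4.
Δz = y_yeast·Δb = 7.5 × (-5) = -37.5, so new z* = 1440 − 37.5 = 1402.5.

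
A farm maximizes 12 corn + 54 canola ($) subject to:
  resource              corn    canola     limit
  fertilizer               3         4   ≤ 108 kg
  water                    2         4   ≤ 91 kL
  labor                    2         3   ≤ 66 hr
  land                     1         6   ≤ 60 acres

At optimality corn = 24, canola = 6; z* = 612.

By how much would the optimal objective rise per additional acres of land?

8

At the optimum: fertilizer uses 96 of 108 (slack = 12); water uses 72 of 91 (slack = 19); labor uses 66 of 66 (binding); land uses 60 of 60 (binding).
Slack constraints have shadow price 0 (complementary slackness).
Dual feasibility on the basic columns requires 2·y_labor + 1·y_land = 12, 3·y_labor + 6·y_land = 54.
Solving: y_labor = 2, y_land = 8.
Shadow price of land = 8.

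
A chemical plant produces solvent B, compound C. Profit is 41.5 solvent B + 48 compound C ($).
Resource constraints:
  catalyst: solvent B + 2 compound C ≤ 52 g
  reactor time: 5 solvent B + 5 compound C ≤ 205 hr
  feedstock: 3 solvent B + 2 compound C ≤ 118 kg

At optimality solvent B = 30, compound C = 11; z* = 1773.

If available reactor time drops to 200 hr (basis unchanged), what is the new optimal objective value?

1738

Check each constraint at x*: catalyst 52/52 (tight); reactor time 205/205 (tight); feedstock 112/118 (slack 6).
Since feedstock is not tight, its dual is 0.
Dual feasibility on the basic columns requires 1·y_catalyst + 5·y_reactor time = 41.5, 2·y_catalyst + 5·y_reactor time = 48.
→ y_catalyst = 6.5 and y_reactor time = 7.
Δz = y_reactor time·Δb = 7 × (-5) = -35, so new z* = 1773 − 35 = 1738.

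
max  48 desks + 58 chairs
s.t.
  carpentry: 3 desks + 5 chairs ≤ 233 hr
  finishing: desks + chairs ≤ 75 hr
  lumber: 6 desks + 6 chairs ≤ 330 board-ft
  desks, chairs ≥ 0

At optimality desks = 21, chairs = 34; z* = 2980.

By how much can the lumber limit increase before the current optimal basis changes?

Binding constraints: carpentry, lumber. The basis is B = [[3,5],[6,6]] with det -12.
Per unit increase in lumber, x* moves by d = (0.4167, -0.25).
The basis stays optimal until finishing becomes binding; allowable increase = 120 board-ft.

120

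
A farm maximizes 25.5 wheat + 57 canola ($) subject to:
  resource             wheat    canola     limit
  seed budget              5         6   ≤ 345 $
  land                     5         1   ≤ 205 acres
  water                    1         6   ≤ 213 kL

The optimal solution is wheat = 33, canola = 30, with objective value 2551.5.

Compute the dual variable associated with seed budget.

At the optimum: seed budget uses 345 of 345 (binding); land uses 195 of 205 (slack = 10); water uses 213 of 213 (binding).
Since land is not tight, its dual is 0.
The binding rows give the dual system: 5·y_seed budget + 1·y_water = 25.5 and 6·y_seed budget + 6·y_water = 57.
→ y_seed budget = 4 and y_water = 5.5.
Shadow price of seed budget = 4.

4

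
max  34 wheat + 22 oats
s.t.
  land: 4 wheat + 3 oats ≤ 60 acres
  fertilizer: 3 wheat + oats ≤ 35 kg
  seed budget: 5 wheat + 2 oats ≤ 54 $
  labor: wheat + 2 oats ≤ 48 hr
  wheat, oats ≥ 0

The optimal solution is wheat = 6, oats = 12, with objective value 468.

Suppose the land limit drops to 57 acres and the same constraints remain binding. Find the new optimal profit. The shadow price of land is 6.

Δb = -3, so new z* = 468 + (6)·(-3) = 468 − 18 = 450.

450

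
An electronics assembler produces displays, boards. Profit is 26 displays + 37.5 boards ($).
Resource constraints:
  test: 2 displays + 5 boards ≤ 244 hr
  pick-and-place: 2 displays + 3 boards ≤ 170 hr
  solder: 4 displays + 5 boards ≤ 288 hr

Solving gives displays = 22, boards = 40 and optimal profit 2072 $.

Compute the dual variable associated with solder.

Binding: test and solder. Non-binding: pick-and-place (6 unused).
By complementary slackness, y = 0 for the non-binding constraint.
Dual feasibility on the basic columns requires 2·y_test + 4·y_solder = 26, 5·y_test + 5·y_solder = 37.5.
Solving: y_test = 2, y_solder = 5.5.
Shadow price of solder = 5.5.

5.5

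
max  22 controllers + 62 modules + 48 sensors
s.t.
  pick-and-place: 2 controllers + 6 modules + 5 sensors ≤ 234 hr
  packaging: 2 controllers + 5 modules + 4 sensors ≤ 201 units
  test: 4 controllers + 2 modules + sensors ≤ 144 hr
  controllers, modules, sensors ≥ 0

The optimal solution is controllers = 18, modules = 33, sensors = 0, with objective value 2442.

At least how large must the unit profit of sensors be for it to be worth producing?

Binding: pick-and-place and packaging. Non-binding: test (6 unused).
Slack constraints have shadow price 0 (complementary slackness).
From A_Bᵀ y = c: 2·y_pick-and-place + 2·y_packaging = 22; 6·y_pick-and-place + 5·y_packaging = 62.
Solving: y_pick-and-place = 7, y_packaging = 4.
sensors enters the basis when its profit ≥ yᵀa₃ = 7·5 + 4·4 = 51.

51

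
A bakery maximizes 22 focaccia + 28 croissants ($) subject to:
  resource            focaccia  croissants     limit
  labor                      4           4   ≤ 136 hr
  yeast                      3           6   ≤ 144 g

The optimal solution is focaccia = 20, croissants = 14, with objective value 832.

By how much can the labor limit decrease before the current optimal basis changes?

40

Binding constraints: labor, yeast. The basis is B = [[4,4],[3,6]] with det 12.
Per unit decrease in labor, x* moves by d = (-0.5, 0.25).
The basis stays optimal until focaccia reaches 0; allowable decrease = 40 hr.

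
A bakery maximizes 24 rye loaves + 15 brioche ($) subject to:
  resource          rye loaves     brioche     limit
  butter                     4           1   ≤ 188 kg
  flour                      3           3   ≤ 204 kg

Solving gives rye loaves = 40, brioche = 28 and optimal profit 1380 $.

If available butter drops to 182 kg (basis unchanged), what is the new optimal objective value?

1362

At the optimum: butter uses 188 of 188 (binding); flour uses 204 of 204 (binding).
The binding rows give the dual system: 4·y_butter + 3·y_flour = 24 and 1·y_butter + 3·y_flour = 15.
This yields shadow prices y_butter = 3, y_flour = 4.
Δz = y_butter·Δb = 3 × (-6) = -18, so new z* = 1380 − 18 = 1362.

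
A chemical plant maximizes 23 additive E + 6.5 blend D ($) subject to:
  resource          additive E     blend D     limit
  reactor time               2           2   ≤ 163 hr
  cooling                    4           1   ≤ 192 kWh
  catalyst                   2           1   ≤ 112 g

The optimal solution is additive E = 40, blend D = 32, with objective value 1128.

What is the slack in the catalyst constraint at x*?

0

catalyst used = 2·40 + 1·32 = 112; slack = 112 − 112 = 0.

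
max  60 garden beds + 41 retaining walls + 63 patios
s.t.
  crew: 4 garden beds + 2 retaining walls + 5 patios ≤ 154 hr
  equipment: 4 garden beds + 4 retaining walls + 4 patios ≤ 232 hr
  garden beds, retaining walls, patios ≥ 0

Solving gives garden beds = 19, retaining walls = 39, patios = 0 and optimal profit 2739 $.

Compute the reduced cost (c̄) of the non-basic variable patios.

Check each constraint at x*: crew 154/154 (tight); equipment 232/232 (tight).
The binding rows give the dual system: 4·y_crew + 4·y_equipment = 60 and 2·y_crew + 4·y_equipment = 41.
→ y_crew = 9.5 and y_equipment = 5.5.
Reduced cost of patios: c₃ − yᵀa₃ = 63 − (9.5·5 + 5.5·4) = 63 − 69.5 = -6.5.

-6.5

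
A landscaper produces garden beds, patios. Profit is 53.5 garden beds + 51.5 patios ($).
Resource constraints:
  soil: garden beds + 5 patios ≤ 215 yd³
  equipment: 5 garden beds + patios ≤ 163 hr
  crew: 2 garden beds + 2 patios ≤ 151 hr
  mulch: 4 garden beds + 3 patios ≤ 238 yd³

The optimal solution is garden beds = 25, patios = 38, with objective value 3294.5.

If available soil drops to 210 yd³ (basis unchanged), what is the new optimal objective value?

At the optimum: soil uses 215 of 215 (binding); equipment uses 163 of 163 (binding); crew uses 126 of 151 (slack = 25); mulch uses 214 of 238 (slack = 24).
Since crew, mulch are not tight, their duals are 0.
From A_Bᵀ y = c: 1·y_soil + 5·y_equipment = 53.5; 5·y_soil + 1·y_equipment = 51.5.
This yields shadow prices y_soil = 8.5, y_equipment = 9.
Δz = y_soil·Δb = 8.5 × (-5) = -42.5, so new z* = 3294.5 − 42.5 = 3252.

3252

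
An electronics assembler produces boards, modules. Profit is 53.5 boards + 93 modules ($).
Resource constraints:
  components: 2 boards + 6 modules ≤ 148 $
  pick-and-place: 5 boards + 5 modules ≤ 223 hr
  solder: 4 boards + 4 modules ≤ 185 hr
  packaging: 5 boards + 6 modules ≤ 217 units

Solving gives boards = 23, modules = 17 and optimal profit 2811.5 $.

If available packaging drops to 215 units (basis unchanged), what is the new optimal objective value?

2796.5

Binding: components and packaging. Non-binding: pick-and-place (23 unused), solder (25 unused).
Slack constraints have shadow price 0 (complementary slackness).
From A_Bᵀ y = c: 2·y_components + 5·y_packaging = 53.5; 6·y_components + 6·y_packaging = 93.
Solving: y_components = 8, y_packaging = 7.5.
Δz = y_packaging·Δb = 7.5 × (-2) = -15, so new z* = 2811.5 − 15 = 2796.5.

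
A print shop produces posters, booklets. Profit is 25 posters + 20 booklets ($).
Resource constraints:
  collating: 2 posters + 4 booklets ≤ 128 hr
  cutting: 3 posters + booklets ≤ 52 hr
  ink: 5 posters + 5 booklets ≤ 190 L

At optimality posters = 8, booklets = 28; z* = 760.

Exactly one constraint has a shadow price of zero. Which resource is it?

ink

collating: 128/128 (binding)
cutting: 52/52 (binding)
ink: 180/190 (slack 10)
By complementary slackness, a constraint with positive slack has shadow price 0 → ink.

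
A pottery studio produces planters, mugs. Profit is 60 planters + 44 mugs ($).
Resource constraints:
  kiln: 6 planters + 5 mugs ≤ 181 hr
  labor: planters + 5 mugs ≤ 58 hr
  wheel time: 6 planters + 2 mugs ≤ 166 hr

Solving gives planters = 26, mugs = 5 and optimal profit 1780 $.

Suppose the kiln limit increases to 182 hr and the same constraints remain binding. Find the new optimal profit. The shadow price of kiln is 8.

1788

Δb = 1, so new z* = 1780 + (8)·(1) = 1780 + 8 = 1788.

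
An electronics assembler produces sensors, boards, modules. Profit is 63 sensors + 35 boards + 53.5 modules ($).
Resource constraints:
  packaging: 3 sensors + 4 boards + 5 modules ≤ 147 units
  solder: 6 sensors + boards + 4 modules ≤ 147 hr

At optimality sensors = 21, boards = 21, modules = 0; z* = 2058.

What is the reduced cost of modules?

-9.5

Both packaging and solder are binding at x*.
From A_Bᵀ y = c: 3·y_packaging + 6·y_solder = 63; 4·y_packaging + 1·y_solder = 35.
Solving: y_packaging = 7, y_solder = 7.
Reduced cost of modules: c₃ − yᵀa₃ = 53.5 − (7·5 + 7·4) = 53.5 − 63 = -9.5.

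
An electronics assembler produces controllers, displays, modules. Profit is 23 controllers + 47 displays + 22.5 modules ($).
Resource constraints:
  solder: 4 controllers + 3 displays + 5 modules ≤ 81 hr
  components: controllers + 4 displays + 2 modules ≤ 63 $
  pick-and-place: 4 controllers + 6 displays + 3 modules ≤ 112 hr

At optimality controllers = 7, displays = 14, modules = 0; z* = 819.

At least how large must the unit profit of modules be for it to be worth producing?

Binding: components and pick-and-place. Non-binding: solder (11 unused).
Since solder is not tight, its dual is 0.
Dual feasibility on the basic columns requires 1·y_components + 4·y_pick-and-place = 23, 4·y_components + 6·y_pick-and-place = 47.
→ y_components = 5 and y_pick-and-place = 4.5.
modules enters the basis when its profit ≥ yᵀa₃ = 5·2 + 4.5·3 = 23.5.

23.5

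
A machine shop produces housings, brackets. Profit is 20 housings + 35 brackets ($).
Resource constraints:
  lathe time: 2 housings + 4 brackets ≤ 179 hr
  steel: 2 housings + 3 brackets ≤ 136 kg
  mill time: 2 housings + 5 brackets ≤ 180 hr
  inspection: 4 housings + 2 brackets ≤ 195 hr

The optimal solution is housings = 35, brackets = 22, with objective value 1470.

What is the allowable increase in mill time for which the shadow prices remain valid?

42

Binding constraints: steel, mill time. The basis is B = [[2,3],[2,5]] with det 4.
Per unit increase in mill time, x* moves by d = (-0.75, 0.5).
The basis stays optimal until lathe time becomes binding; allowable increase = 42 hr.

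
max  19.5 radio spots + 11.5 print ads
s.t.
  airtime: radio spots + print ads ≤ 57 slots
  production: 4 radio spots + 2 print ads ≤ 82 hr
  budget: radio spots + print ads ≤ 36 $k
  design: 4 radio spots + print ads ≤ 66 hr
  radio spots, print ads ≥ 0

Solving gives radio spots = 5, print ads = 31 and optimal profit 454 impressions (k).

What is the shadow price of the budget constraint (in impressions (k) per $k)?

3.5

At the optimum: airtime uses 36 of 57 (slack = 21); production uses 82 of 82 (binding); budget uses 36 of 36 (binding); design uses 51 of 66 (slack = 15).
By complementary slackness, y = 0 for the non-binding constraints.
From A_Bᵀ y = c: 4·y_production + 1·y_budget = 19.5; 2·y_production + 1·y_budget = 11.5.
Solving: y_production = 4, y_budget = 3.5.
Shadow price of budget = 3.5.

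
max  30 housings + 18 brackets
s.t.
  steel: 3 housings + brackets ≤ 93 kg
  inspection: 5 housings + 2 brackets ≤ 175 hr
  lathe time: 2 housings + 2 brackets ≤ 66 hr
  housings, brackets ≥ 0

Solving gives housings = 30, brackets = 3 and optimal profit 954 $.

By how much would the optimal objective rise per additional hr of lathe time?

6

Check each constraint at x*: steel 93/93 (tight); inspection 156/175 (slack 19); lathe time 66/66 (tight).
By complementary slackness, y = 0 for the non-binding constraint.
From A_Bᵀ y = c: 3·y_steel + 2·y_lathe time = 30; 1·y_steel + 2·y_lathe time = 18.
Solving: y_steel = 6, y_lathe time = 6.
Shadow price of lathe time = 6.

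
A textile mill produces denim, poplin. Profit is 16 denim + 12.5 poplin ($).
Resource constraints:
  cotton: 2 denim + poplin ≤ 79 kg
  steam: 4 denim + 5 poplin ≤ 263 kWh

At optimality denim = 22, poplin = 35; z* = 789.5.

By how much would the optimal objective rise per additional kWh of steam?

1.5

At the optimum: cotton uses 79 of 79 (binding); steam uses 263 of 263 (binding).
Dual feasibility on the basic columns requires 2·y_cotton + 4·y_steam = 16, 1·y_cotton + 5·y_steam = 12.5.
This yields shadow prices y_cotton = 5, y_steam = 1.5.
Shadow price of steam = 1.5.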